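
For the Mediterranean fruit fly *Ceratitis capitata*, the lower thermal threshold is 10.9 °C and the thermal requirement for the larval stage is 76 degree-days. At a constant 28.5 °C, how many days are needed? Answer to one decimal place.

4.3 days

Daily accumulation = 28.5 − 10.9 = 17.6 DD/day.
Duration = 76 / 17.6 = 4.318 ≈ 4.3 days.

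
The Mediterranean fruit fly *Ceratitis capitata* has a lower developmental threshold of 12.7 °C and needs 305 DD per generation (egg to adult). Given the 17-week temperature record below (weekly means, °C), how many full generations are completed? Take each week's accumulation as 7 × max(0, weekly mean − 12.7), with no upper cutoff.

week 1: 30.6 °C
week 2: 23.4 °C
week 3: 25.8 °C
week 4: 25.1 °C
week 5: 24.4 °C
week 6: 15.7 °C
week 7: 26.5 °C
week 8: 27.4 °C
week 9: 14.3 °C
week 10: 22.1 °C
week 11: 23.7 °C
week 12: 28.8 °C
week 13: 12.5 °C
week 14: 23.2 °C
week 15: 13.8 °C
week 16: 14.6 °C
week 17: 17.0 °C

3 generations

Weekly DD (7 × max(0, T̄ − 12.7)): 125.3, 74.9, 91.7, 86.8, 81.9, 21.0, 96.6, 102.9, 11.2, 65.8, 77.0, 112.7, 0.0, 73.5, 7.7, 13.3, 30.1.
Season total = 1072.4 DD.
Complete generations = ⌊1072.4 / 305⌋ = 3.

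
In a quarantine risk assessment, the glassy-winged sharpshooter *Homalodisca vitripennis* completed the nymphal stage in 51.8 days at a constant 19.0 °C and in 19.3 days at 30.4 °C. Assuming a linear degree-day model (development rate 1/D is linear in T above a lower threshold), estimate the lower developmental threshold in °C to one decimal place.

Linear rate model ⇒ the product D·(T − T_b) is constant across temperatures.
51.8·(19.0 − T_b) = 19.3·(30.4 − T_b)
T_b = (51.8·19.0 − 19.3·30.4) / (51.8 − 19.3) = 397.48 / 32.5 = 12.230 °C ≈ 12.2 °C.

12.2 °C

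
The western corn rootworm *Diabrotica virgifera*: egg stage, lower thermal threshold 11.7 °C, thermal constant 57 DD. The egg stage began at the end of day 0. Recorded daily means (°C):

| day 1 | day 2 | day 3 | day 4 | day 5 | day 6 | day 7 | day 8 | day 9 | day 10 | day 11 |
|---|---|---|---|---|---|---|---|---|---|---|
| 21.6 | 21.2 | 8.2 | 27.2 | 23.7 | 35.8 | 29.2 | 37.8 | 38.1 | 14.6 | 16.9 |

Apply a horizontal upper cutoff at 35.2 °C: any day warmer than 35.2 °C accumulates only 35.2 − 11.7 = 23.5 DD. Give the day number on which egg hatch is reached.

day 6

Daily DD above 11.7 °C (capped at 23.5): 9.9, 9.5, 0.0, 15.5, 12.0, 23.5, 17.5, 23.5, 23.5, 2.9, 5.2.
Cumulative: 9.9, 19.4, 19.4, 34.9, 46.9, 70.4, 87.9, 111.4, 134.9, 137.8, 143.0.
The total first reaches 57 DD on day 6.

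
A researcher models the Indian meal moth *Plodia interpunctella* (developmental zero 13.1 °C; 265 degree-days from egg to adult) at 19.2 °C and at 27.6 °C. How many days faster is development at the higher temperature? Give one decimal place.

At 19.2 °C: 265 / (19.2 − 13.1) = 265 / 6.1 = 43.443 d.
At 27.6 °C: 265 / (27.6 − 13.1) = 265 / 14.5 = 18.276 d.
Difference = |43.443 − 18.276| = 25.167 ≈ 25.2 days.

25.2 days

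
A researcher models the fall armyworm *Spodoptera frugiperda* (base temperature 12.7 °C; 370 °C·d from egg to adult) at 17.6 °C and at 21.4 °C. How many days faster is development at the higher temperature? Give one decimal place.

At 17.6 °C: 370 / (17.6 − 12.7) = 370 / 4.9 = 75.510 d.
At 21.4 °C: 370 / (21.4 − 12.7) = 370 / 8.7 = 42.529 d.
Difference = |75.510 − 42.529| = 32.981 ≈ 33.0 days.

33.0 days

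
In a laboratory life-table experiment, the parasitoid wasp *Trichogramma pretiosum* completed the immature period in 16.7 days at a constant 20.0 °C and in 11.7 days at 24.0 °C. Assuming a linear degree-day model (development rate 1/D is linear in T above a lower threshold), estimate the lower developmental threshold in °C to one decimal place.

10.6 °C

Equal thermal constants: D₁(T₁ − T_b) = D₂(T₂ − T_b).
16.7·(20.0 − T_b) = 11.7·(24.0 − T_b)
T_b = (16.7·20.0 − 11.7·24.0) / (16.7 − 11.7) = 53.20 / 5.0 = 10.640 °C ≈ 10.6 °C.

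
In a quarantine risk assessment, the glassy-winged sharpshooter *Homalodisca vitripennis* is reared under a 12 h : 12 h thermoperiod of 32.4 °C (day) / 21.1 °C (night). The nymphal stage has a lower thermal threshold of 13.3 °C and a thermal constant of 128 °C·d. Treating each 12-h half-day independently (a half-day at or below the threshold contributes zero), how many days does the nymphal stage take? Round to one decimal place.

9.5 days

Day half: max(0, 32.4 − 13.3) × 0.5 = 19.1 × 0.5 = 9.55 DD.
Night half: max(0, 21.1 − 13.3) × 0.5 = 7.8 × 0.5 = 3.90 DD.
Per 24 h: 13.45 DD/day.
Duration = 128 / 13.45 = 9.517 ≈ 9.5 days.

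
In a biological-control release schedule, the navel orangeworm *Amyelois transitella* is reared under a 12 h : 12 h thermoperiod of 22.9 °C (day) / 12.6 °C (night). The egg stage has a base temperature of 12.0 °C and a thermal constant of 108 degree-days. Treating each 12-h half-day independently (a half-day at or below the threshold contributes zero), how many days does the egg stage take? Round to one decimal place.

Day half: max(0, 22.9 − 12.0) × 0.5 = 10.9 × 0.5 = 5.45 DD.
Night half: max(0, 12.6 − 12.0) × 0.5 = 0.6 × 0.5 = 0.30 DD.
Per 24 h: 5.75 DD/day.
Duration = 108 / 5.75 = 18.783 ≈ 18.8 days.

18.8 days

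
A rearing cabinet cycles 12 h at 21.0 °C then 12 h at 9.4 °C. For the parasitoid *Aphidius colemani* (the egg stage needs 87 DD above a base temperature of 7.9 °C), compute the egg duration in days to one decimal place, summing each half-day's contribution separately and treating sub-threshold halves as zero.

11.9 days

Day half: max(0, 21.0 − 7.9) × 0.5 = 13.1 × 0.5 = 6.55 DD.
Night half: max(0, 9.4 − 7.9) × 0.5 = 1.5 × 0.5 = 0.75 DD.
Per 24 h: 7.30 DD/day.
Duration = 87 / 7.30 = 11.918 ≈ 11.9 days.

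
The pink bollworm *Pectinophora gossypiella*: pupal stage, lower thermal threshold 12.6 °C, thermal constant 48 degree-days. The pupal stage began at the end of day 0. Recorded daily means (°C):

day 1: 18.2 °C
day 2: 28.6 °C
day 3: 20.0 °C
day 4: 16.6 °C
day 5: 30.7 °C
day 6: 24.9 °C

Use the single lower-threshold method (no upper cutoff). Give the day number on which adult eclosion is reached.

Daily DD above 12.6 °C: 5.6, 16.0, 7.4, 4.0, 18.1, 12.3.
Cumulative: 5.6, 21.6, 29.0, 33.0, 51.1, 63.4.
The total first reaches 48 DD on day 5.

day 5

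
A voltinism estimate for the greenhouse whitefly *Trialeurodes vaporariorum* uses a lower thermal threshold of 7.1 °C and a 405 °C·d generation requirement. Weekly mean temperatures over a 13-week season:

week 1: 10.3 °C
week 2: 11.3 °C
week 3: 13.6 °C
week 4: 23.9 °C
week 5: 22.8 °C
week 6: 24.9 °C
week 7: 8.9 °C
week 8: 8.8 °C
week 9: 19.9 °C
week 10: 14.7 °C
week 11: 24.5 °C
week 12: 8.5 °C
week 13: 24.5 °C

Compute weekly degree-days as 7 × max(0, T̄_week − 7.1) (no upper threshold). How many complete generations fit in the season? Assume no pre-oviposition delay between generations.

Weekly DD (7 × max(0, T̄ − 7.1)): 22.4, 29.4, 45.5, 117.6, 109.9, 124.6, 12.6, 11.9, 89.6, 53.2, 121.8, 9.8, 121.8.
Season total = 870.1 DD.
Complete generations = ⌊870.1 / 405⌋ = 2.

2 generations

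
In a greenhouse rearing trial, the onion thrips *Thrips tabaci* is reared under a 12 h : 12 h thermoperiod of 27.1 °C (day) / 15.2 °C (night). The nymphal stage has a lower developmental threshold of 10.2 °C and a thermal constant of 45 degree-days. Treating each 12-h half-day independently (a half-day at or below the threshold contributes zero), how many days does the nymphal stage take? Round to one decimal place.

Day half: max(0, 27.1 − 10.2) × 0.5 = 16.9 × 0.5 = 8.45 DD.
Night half: max(0, 15.2 − 10.2) × 0.5 = 5.0 × 0.5 = 2.50 DD.
Per 24 h: 10.95 DD/day.
Duration = 45 / 10.95 = 4.110 ≈ 4.1 days.

4.1 days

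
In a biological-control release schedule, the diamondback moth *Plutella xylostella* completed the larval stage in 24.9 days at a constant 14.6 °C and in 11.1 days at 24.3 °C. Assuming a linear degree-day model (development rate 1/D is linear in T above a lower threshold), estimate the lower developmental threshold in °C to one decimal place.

6.8 °C

Equal thermal constants: D₁(T₁ − T_b) = D₂(T₂ − T_b).
24.9·(14.6 − T_b) = 11.1·(24.3 − T_b)
T_b = (24.9·14.6 − 11.1·24.3) / (24.9 − 11.1) = 93.81 / 13.8 = 6.798 °C ≈ 6.8 °C.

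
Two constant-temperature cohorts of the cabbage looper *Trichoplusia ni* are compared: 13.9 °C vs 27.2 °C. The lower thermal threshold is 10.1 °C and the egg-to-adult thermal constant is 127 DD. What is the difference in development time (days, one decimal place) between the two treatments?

26.0 days

At 13.9 °C: 127 / (13.9 − 10.1) = 127 / 3.8 = 33.421 d.
At 27.2 °C: 127 / (27.2 − 10.1) = 127 / 17.1 = 7.427 d.
Difference = |33.421 − 7.427| = 25.994 ≈ 26.0 days.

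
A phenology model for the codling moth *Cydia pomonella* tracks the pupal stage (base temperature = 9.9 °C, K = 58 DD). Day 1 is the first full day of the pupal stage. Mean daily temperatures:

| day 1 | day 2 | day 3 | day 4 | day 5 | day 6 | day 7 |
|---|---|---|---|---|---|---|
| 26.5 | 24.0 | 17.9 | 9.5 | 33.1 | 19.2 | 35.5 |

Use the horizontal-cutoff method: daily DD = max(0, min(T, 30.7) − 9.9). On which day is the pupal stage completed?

day 5

Daily DD above 9.9 °C (capped at 20.8): 16.6, 14.1, 8.0, 0.0, 20.8, 9.3, 20.8.
Cumulative: 16.6, 30.7, 38.7, 38.7, 59.5, 68.8, 89.6.
The total first reaches 58 DD on day 5.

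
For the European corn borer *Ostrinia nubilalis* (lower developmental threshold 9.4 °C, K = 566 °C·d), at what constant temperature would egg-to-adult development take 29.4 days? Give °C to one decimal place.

28.7 °C

Required daily accumulation = 566 / 29.4 = 19.252 DD/day.
T = T_base + 19.252 = 9.4 + 19.252 = 28.652 ≈ 28.7 °C.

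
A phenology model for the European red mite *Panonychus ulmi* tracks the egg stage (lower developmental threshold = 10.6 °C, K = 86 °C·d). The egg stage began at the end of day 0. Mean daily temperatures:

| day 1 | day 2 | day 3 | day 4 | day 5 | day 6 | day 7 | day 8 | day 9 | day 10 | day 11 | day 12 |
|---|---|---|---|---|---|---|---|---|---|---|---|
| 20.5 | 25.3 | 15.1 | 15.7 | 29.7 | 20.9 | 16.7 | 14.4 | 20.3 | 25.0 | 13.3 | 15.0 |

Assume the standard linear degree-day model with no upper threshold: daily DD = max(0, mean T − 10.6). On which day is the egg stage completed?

day 10

Daily DD above 10.6 °C: 9.9, 14.7, 4.5, 5.1, 19.1, 10.3, 6.1, 3.8, 9.7, 14.4, 2.7, 4.4.
Cumulative: 9.9, 24.6, 29.1, 34.2, 53.3, 63.6, 69.7, 73.5, 83.2, 97.6, 100.3, 104.7.
The total first reaches 86 DD on day 10.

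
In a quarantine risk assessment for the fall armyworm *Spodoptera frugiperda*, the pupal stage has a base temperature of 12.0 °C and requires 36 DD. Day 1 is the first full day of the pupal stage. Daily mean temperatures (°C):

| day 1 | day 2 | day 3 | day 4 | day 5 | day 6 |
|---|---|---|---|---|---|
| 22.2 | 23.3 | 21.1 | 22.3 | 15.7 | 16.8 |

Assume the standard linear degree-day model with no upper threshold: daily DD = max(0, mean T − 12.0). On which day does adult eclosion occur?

day 4

Daily DD above 12.0 °C: 10.2, 11.3, 9.1, 10.3, 3.7, 4.8.
Cumulative: 10.2, 21.5, 30.6, 40.9, 44.6, 49.4.
The total first reaches 36 DD on day 4.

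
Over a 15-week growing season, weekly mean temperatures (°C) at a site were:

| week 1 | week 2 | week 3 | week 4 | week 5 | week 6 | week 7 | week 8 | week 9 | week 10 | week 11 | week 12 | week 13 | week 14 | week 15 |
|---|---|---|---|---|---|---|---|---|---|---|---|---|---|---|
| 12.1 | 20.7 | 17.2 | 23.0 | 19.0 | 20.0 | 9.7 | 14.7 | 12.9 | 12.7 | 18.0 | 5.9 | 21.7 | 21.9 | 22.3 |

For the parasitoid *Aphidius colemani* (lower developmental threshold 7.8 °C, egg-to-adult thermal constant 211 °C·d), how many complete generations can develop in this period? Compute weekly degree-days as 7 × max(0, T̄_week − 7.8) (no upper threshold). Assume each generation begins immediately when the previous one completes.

4 generations

Weekly DD (7 × max(0, T̄ − 7.8)): 30.1, 90.3, 65.8, 106.4, 78.4, 85.4, 13.3, 48.3, 35.7, 34.3, 71.4, 0.0, 97.3, 98.7, 101.5.
Season total = 956.9 DD.
Complete generations = ⌊956.9 / 211⌋ = 4.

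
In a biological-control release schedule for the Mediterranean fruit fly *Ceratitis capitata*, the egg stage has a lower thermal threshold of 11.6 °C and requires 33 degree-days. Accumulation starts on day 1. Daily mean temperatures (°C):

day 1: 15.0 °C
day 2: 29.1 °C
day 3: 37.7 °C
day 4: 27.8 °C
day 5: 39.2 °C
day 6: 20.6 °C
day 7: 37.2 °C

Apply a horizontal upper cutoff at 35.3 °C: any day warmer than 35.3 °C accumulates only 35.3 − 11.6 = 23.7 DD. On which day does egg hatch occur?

day 3

Daily DD above 11.6 °C (capped at 23.7): 3.4, 17.5, 23.7, 16.2, 23.7, 9.0, 23.7.
Cumulative: 3.4, 20.9, 44.6, 60.8, 84.5, 93.5, 117.2.
The total first reaches 33 DD on day 3.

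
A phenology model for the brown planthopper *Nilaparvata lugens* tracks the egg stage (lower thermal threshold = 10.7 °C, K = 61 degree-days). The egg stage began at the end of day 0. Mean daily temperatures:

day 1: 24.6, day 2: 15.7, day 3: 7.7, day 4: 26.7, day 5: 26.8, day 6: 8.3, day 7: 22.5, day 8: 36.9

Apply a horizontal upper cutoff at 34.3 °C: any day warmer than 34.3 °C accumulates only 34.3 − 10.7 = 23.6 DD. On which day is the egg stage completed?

Daily DD above 10.7 °C (capped at 23.6): 13.9, 5.0, 0.0, 16.0, 16.1, 0.0, 11.8, 23.6.
Cumulative: 13.9, 18.9, 18.9, 34.9, 51.0, 51.0, 62.8, 86.4.
The total first reaches 61 DD on day 7.

day 7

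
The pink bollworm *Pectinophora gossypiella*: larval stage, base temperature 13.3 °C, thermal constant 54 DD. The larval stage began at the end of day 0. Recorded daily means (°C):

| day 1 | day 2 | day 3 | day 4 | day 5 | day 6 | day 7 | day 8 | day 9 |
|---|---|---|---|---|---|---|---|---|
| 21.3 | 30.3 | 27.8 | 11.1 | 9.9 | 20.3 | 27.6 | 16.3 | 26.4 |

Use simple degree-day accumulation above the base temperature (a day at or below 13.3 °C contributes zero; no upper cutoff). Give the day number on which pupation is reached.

Daily DD above 13.3 °C: 8.0, 17.0, 14.5, 0.0, 0.0, 7.0, 14.3, 3.0, 13.1.
Cumulative: 8.0, 25.0, 39.5, 39.5, 39.5, 46.5, 60.8, 63.8, 76.9.
The total first reaches 54 DD on day 7.

day 7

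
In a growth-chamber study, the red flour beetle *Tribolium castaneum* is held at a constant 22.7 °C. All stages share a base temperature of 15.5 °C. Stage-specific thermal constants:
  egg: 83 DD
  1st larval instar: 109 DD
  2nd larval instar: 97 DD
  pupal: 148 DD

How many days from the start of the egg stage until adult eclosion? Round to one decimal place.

Daily accumulation at 22.7 °C = 22.7 − 15.5 = 7.2 DD/day.
Total K = 83 + 109 + 97 + 148 = 437 DD.
Total duration = 437 / 7.2 = 60.694 ≈ 60.7 days.

60.7 days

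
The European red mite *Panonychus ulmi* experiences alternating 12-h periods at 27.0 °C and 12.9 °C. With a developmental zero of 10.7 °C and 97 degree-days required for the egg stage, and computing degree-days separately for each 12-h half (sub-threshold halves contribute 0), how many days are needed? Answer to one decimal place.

Day half: max(0, 27.0 − 10.7) × 0.5 = 16.3 × 0.5 = 8.15 DD.
Night half: max(0, 12.9 − 10.7) × 0.5 = 2.2 × 0.5 = 1.10 DD.
Per 24 h: 9.25 DD/day.
Duration = 97 / 9.25 = 10.486 ≈ 10.5 days.

10.5 days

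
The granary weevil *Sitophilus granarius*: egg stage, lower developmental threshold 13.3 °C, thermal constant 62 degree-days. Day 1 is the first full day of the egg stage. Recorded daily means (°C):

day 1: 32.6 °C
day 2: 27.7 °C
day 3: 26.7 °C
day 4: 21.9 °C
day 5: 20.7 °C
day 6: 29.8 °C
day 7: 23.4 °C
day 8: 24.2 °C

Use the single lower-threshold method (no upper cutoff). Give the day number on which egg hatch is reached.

Daily DD above 13.3 °C: 19.3, 14.4, 13.4, 8.6, 7.4, 16.5, 10.1, 10.9.
Cumulative: 19.3, 33.7, 47.1, 55.7, 63.1, 79.6, 89.7, 100.6.
The total first reaches 62 DD on day 5.

day 5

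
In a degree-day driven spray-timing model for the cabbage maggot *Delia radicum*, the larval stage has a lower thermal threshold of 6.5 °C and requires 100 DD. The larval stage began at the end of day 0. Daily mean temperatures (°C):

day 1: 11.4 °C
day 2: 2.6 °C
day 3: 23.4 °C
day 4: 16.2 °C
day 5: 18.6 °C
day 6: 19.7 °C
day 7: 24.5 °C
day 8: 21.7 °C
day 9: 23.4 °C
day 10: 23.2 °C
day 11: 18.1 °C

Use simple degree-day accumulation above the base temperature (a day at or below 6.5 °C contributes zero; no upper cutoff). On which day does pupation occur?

Daily DD above 6.5 °C: 4.9, 0.0, 16.9, 9.7, 12.1, 13.2, 18.0, 15.2, 16.9, 16.7, 11.6.
Cumulative: 4.9, 4.9, 21.8, 31.5, 43.6, 56.8, 74.8, 90.0, 106.9, 123.6, 135.2.
The total first reaches 100 DD on day 9.

day 9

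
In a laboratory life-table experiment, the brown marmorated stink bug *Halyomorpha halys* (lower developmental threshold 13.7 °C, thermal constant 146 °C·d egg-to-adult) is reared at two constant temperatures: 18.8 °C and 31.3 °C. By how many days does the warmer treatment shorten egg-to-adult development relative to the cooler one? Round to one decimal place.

At 18.8 °C: 146 / (18.8 − 13.7) = 146 / 5.1 = 28.627 d.
At 31.3 °C: 146 / (31.3 − 13.7) = 146 / 17.6 = 8.295 d.
Difference = |28.627 − 8.295| = 20.332 ≈ 20.3 days.

20.3 days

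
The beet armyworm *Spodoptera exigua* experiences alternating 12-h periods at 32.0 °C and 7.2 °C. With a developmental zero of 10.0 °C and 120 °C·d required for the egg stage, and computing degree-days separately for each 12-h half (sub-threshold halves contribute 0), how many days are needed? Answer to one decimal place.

Day half: max(0, 32.0 − 10.0) × 0.5 = 22.0 × 0.5 = 11.00 DD.
Night half: max(0, 7.2 − 10.0) × 0.5 = 0.0 × 0.5 = 0.00 DD.
Per 24 h: 11.00 DD/day.
Duration = 120 / 11.00 = 10.909 ≈ 10.9 days.

10.9 days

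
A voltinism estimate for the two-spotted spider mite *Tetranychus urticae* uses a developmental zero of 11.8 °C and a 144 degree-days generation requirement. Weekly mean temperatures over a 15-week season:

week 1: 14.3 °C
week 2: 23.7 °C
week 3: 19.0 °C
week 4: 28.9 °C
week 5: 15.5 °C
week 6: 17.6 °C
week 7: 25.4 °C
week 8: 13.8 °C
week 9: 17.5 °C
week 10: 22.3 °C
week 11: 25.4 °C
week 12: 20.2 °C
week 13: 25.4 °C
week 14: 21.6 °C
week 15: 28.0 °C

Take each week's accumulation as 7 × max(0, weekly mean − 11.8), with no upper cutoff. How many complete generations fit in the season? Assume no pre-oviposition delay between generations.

Weekly DD (7 × max(0, T̄ − 11.8)): 17.5, 83.3, 50.4, 119.7, 25.9, 40.6, 95.2, 14.0, 39.9, 73.5, 95.2, 58.8, 95.2, 68.6, 113.4.
Season total = 991.2 DD.
Complete generations = ⌊991.2 / 144⌋ = 6.

6 generations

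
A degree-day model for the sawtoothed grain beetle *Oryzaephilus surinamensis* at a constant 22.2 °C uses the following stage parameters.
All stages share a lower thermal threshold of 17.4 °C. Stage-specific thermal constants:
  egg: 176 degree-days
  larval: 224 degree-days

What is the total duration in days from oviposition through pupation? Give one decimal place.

Daily accumulation at 22.2 °C = 22.2 − 17.4 = 4.8 DD/day.
Total K = 176 + 224 = 400 DD.
Total duration = 400 / 4.8 = 83.333 ≈ 83.3 days.

83.3 days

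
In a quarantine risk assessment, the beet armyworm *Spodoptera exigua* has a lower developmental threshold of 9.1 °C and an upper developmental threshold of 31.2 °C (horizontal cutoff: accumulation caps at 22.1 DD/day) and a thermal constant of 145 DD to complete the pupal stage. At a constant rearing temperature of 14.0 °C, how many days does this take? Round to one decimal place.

29.6 days

Daily accumulation = 14.0 − 9.1 = 4.9 DD/day.
Duration = 145 / 4.9 = 29.592 ≈ 29.6 days.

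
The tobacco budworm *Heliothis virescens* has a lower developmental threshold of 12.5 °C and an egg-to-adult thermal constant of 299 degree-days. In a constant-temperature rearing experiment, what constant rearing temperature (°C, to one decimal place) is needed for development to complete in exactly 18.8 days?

Required daily accumulation = 299 / 18.8 = 15.904 DD/day.
T = T_base + 15.904 = 12.5 + 15.904 = 28.404 ≈ 28.4 °C.

28.4 °C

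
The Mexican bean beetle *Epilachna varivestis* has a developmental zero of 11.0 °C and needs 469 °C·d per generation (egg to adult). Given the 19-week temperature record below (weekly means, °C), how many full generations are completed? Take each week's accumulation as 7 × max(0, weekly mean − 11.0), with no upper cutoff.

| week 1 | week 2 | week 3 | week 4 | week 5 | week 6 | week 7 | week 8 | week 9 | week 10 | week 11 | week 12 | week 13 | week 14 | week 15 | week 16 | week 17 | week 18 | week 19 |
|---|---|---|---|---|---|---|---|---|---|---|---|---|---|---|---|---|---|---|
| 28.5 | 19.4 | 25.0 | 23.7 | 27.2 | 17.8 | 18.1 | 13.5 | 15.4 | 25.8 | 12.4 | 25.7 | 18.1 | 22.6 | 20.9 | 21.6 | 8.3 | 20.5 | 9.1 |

2 generations

Weekly DD (7 × max(0, T̄ − 11.0)): 122.5, 58.8, 98.0, 88.9, 113.4, 47.6, 49.7, 17.5, 30.8, 103.6, 9.8, 102.9, 49.7, 81.2, 69.3, 74.2, 0.0, 66.5, 0.0.
Season total = 1184.4 DD.
Complete generations = ⌊1184.4 / 469⌋ = 2.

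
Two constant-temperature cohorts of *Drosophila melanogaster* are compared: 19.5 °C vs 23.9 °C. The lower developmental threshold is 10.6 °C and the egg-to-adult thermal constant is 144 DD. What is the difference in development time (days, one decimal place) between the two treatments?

At 19.5 °C: 144 / (19.5 − 10.6) = 144 / 8.9 = 16.180 d.
At 23.9 °C: 144 / (23.9 − 10.6) = 144 / 13.3 = 10.827 d.
Difference = |16.180 − 10.827| = 5.353 ≈ 5.4 days.

5.4 days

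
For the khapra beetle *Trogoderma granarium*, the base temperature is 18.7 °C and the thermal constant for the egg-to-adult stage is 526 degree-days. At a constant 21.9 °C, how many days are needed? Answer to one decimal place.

Daily accumulation = 21.9 − 18.7 = 3.2 DD/day.
Duration = 526 / 3.2 = 164.375 ≈ 164.4 days.

164.4 days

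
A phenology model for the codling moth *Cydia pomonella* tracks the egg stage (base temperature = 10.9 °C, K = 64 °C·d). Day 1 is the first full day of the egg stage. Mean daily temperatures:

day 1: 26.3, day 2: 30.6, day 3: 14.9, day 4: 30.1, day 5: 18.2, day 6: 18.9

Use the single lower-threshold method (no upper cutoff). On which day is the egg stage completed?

day 5

Daily DD above 10.9 °C: 15.4, 19.7, 4.0, 19.2, 7.3, 8.0.
Cumulative: 15.4, 35.1, 39.1, 58.3, 65.6, 73.6.
The total first reaches 64 DD on day 5.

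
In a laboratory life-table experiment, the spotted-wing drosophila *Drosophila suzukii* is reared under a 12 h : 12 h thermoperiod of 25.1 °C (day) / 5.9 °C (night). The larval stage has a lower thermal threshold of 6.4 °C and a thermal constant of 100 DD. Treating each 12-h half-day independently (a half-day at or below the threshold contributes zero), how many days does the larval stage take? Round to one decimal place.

Day half: max(0, 25.1 − 6.4) × 0.5 = 18.7 × 0.5 = 9.35 DD.
Night half: max(0, 5.9 − 6.4) × 0.5 = 0.0 × 0.5 = 0.00 DD.
Per 24 h: 9.35 DD/day.
Duration = 100 / 9.35 = 10.695 ≈ 10.7 days.

10.7 days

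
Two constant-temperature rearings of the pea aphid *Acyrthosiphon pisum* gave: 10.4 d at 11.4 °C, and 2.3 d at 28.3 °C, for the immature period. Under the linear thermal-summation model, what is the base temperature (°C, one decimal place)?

Equal thermal constants: D₁(T₁ − T_b) = D₂(T₂ − T_b).
10.4·(11.4 − T_b) = 2.3·(28.3 − T_b)
T_b = (10.4·11.4 − 2.3·28.3) / (10.4 − 2.3) = 53.47 / 8.1 = 6.601 °C ≈ 6.6 °C.

6.6 °C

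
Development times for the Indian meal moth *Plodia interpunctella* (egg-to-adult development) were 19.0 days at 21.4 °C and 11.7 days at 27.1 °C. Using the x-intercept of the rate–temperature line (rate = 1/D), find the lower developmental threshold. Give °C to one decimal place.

Equal thermal constants: D₁(T₁ − T_b) = D₂(T₂ − T_b).
19.0·(21.4 − T_b) = 11.7·(27.1 − T_b)
T_b = (19.0·21.4 − 11.7·27.1) / (19.0 − 11.7) = 89.53 / 7.3 = 12.264 °C ≈ 12.3 °C.

12.3 °C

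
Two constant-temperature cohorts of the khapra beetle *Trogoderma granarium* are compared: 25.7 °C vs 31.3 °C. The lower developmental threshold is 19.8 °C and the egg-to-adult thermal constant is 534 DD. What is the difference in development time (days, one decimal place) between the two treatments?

At 25.7 °C: 534 / (25.7 − 19.8) = 534 / 5.9 = 90.508 d.
At 31.3 °C: 534 / (31.3 − 19.8) = 534 / 11.5 = 46.435 d.
Difference = |90.508 − 46.435| = 44.074 ≈ 44.1 days.

44.1 days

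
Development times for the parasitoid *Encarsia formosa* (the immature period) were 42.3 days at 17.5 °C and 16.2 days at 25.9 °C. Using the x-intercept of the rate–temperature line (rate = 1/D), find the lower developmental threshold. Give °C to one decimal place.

Linear rate model ⇒ the product D·(T − T_b) is constant across temperatures.
42.3·(17.5 − T_b) = 16.2·(25.9 − T_b)
T_b = (42.3·17.5 − 16.2·25.9) / (42.3 − 16.2) = 320.67 / 26.1 = 12.286 °C ≈ 12.3 °C.

12.3 °C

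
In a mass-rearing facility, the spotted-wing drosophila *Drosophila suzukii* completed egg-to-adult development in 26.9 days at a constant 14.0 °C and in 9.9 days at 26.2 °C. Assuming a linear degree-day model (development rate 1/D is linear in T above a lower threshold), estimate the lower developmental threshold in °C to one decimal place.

Under the model K = D·(T − T_b), so D₁·(T₁ − T_b) = D₂·(T₂ − T_b).
26.9·(14.0 − T_b) = 9.9·(26.2 − T_b)
T_b = (26.9·14.0 − 9.9·26.2) / (26.9 − 9.9) = 117.22 / 17.0 = 6.895 °C ≈ 6.9 °C.

6.9 °C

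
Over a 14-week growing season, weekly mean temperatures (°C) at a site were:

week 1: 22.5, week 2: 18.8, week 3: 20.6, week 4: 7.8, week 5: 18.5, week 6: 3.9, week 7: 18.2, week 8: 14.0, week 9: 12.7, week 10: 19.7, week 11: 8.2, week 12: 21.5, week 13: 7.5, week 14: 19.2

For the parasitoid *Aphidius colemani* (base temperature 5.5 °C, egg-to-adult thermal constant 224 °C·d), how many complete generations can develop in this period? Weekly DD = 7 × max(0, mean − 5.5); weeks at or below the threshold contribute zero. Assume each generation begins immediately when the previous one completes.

4 generations

Weekly DD (7 × max(0, T̄ − 5.5)): 119.0, 93.1, 105.7, 16.1, 91.0, 0.0, 88.9, 59.5, 50.4, 99.4, 18.9, 112.0, 14.0, 95.9.
Season total = 963.9 DD.
Complete generations = ⌊963.9 / 224⌋ = 4.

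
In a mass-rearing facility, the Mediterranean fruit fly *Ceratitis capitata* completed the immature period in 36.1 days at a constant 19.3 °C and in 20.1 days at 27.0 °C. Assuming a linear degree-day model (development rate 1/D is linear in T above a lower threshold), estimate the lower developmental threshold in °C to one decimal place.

9.6 °C

Under the model K = D·(T − T_b), so D₁·(T₁ − T_b) = D₂·(T₂ − T_b).
36.1·(19.3 − T_b) = 20.1·(27.0 − T_b)
T_b = (36.1·19.3 − 20.1·27.0) / (36.1 − 20.1) = 154.03 / 16.0 = 9.627 °C ≈ 9.6 °C.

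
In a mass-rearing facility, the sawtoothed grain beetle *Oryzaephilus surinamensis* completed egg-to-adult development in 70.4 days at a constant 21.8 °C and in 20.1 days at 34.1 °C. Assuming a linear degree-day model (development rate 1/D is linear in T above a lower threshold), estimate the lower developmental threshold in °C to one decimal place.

Under the model K = D·(T − T_b), so D₁·(T₁ − T_b) = D₂·(T₂ − T_b).
70.4·(21.8 − T_b) = 20.1·(34.1 − T_b)
T_b = (70.4·21.8 − 20.1·34.1) / (70.4 − 20.1) = 849.31 / 50.3 = 16.885 °C ≈ 16.9 °C.

16.9 °C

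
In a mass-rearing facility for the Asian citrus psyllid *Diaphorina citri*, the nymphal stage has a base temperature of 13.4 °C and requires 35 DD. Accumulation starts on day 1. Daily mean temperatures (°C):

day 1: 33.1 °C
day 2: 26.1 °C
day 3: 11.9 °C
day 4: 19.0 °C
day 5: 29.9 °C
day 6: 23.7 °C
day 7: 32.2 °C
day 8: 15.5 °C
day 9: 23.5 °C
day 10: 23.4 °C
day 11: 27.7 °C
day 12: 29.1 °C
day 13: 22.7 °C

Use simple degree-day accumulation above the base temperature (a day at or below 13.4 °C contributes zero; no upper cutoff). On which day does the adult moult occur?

day 4

Daily DD above 13.4 °C: 19.7, 12.7, 0.0, 5.6, 16.5, 10.3, 18.8, 2.1, 10.1, 10.0, 14.3, 15.7, 9.3.
Cumulative: 19.7, 32.4, 32.4, 38.0, 54.5, 64.8, 83.6, 85.7, 95.8, 105.8, 120.1, 135.8, 145.1.
The total first reaches 35 DD on day 4.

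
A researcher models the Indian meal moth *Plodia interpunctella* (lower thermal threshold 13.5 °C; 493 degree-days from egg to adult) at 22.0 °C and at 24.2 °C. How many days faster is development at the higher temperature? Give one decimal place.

At 22.0 °C: 493 / (22.0 − 13.5) = 493 / 8.5 = 58.000 d.
At 24.2 °C: 493 / (24.2 − 13.5) = 493 / 10.7 = 46.075 d.
Difference = |58.000 − 46.075| = 11.925 ≈ 11.9 days.

11.9 days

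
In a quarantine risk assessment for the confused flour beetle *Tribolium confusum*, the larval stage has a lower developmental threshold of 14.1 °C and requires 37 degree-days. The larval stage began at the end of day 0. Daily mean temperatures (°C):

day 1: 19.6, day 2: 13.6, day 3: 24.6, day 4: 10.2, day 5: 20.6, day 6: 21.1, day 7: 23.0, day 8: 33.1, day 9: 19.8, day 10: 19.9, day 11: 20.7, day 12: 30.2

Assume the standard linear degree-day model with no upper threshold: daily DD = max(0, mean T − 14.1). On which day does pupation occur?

day 7

Daily DD above 14.1 °C: 5.5, 0.0, 10.5, 0.0, 6.5, 7.0, 8.9, 19.0, 5.7, 5.8, 6.6, 16.1.
Cumulative: 5.5, 5.5, 16.0, 16.0, 22.5, 29.5, 38.4, 57.4, 63.1, 68.9, 75.5, 91.6.
The total first reaches 37 DD on day 7.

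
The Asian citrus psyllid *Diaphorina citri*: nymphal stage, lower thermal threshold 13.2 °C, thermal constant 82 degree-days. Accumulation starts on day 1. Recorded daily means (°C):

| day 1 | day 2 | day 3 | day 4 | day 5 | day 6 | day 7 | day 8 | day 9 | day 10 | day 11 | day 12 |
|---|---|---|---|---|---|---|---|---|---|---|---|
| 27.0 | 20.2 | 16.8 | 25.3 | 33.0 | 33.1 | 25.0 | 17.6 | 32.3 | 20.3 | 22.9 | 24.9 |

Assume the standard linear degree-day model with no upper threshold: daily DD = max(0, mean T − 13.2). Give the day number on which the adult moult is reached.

day 7

Daily DD above 13.2 °C: 13.8, 7.0, 3.6, 12.1, 19.8, 19.9, 11.8, 4.4, 19.1, 7.1, 9.7, 11.7.
Cumulative: 13.8, 20.8, 24.4, 36.5, 56.3, 76.2, 88.0, 92.4, 111.5, 118.6, 128.3, 140.0.
The total first reaches 82 DD on day 7.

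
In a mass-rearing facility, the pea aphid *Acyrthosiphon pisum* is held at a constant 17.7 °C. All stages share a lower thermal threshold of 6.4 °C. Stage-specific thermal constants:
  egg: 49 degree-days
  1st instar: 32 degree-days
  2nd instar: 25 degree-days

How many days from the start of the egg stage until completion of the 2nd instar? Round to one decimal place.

9.4 days

Daily accumulation at 17.7 °C = 17.7 − 6.4 = 11.3 DD/day.
Total K = 49 + 32 + 25 = 106 DD.
Total duration = 106 / 11.3 = 9.381 ≈ 9.4 days.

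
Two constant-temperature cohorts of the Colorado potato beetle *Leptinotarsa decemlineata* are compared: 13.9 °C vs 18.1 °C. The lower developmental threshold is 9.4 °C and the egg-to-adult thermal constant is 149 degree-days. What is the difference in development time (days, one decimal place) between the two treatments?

16.0 days

At 13.9 °C: 149 / (13.9 − 9.4) = 149 / 4.5 = 33.111 d.
At 18.1 °C: 149 / (18.1 − 9.4) = 149 / 8.7 = 17.126 d.
Difference = |33.111 − 17.126| = 15.985 ≈ 16.0 days.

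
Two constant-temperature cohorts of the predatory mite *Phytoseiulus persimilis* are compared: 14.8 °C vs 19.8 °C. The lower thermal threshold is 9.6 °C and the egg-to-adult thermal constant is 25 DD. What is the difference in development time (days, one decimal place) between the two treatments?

At 14.8 °C: 25 / (14.8 − 9.6) = 25 / 5.2 = 4.808 d.
At 19.8 °C: 25 / (19.8 − 9.6) = 25 / 10.2 = 2.451 d.
Difference = |4.808 − 2.451| = 2.357 ≈ 2.4 days.

2.4 days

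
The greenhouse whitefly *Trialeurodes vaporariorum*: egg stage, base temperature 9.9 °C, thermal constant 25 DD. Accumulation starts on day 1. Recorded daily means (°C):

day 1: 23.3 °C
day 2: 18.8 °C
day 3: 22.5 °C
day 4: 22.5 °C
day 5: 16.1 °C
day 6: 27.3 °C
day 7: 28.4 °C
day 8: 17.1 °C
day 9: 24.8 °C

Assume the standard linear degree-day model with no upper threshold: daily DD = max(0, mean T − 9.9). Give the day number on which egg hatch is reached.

Daily DD above 9.9 °C: 13.4, 8.9, 12.6, 12.6, 6.2, 17.4, 18.5, 7.2, 14.9.
Cumulative: 13.4, 22.3, 34.9, 47.5, 53.7, 71.1, 89.6, 96.8, 111.7.
The total first reaches 25 DD on day 3.

day 3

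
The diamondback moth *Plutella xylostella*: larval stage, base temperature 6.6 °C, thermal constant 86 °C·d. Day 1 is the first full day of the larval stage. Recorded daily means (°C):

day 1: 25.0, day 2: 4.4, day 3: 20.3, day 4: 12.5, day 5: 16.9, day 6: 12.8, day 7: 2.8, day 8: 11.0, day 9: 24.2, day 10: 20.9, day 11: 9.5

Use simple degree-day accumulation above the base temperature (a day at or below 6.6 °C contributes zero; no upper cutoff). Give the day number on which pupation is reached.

day 10

Daily DD above 6.6 °C: 18.4, 0.0, 13.7, 5.9, 10.3, 6.2, 0.0, 4.4, 17.6, 14.3, 2.9.
Cumulative: 18.4, 18.4, 32.1, 38.0, 48.3, 54.5, 54.5, 58.9, 76.5, 90.8, 93.7.
The total first reaches 86 DD on day 10.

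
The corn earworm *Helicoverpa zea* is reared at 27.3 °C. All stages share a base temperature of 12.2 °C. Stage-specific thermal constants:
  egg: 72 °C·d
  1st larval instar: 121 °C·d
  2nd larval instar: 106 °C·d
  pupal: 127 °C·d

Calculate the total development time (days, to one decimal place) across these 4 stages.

28.2 days

Daily accumulation at 27.3 °C = 27.3 − 12.2 = 15.1 DD/day.
Total K = 72 + 121 + 106 + 127 = 426 DD.
Total duration = 426 / 15.1 = 28.212 ≈ 28.2 days.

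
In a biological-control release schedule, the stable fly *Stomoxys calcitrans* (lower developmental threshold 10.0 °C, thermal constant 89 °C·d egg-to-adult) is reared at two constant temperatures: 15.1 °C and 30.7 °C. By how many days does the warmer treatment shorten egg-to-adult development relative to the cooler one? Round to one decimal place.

At 15.1 °C: 89 / (15.1 − 10.0) = 89 / 5.1 = 17.451 d.
At 30.7 °C: 89 / (30.7 − 10.0) = 89 / 20.7 = 4.300 d.
Difference = |17.451 − 4.300| = 13.151 ≈ 13.2 days.

13.2 days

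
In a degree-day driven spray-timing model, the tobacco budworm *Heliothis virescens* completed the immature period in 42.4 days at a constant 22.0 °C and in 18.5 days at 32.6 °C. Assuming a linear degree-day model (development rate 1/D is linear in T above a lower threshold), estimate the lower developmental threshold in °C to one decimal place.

Linear rate model ⇒ the product D·(T − T_b) is constant across temperatures.
42.4·(22.0 − T_b) = 18.5·(32.6 − T_b)
T_b = (42.4·22.0 − 18.5·32.6) / (42.4 − 18.5) = 329.70 / 23.9 = 13.795 °C ≈ 13.8 °C.

13.8 °C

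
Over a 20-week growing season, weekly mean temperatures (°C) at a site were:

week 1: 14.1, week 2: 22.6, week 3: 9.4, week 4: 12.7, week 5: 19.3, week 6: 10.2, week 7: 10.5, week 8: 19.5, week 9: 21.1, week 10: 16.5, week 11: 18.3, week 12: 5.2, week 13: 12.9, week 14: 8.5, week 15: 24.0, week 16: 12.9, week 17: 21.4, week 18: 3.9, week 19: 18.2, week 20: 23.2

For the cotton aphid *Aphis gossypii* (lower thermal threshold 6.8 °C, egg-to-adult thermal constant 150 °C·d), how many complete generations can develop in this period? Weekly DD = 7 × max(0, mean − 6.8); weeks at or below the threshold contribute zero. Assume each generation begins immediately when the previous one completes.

Weekly DD (7 × max(0, T̄ − 6.8)): 51.1, 110.6, 18.2, 41.3, 87.5, 23.8, 25.9, 88.9, 100.1, 67.9, 80.5, 0.0, 42.7, 11.9, 120.4, 42.7, 102.2, 0.0, 79.8, 114.8.
Season total = 1210.3 DD.
Complete generations = ⌊1210.3 / 150⌋ = 8.

8 generations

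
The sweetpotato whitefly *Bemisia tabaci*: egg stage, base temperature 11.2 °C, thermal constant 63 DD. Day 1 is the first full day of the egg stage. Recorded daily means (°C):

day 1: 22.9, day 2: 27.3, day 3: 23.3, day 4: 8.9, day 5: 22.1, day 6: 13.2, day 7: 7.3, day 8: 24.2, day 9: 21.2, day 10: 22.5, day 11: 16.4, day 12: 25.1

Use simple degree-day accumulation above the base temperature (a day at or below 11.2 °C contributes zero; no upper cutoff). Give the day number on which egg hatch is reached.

Daily DD above 11.2 °C: 11.7, 16.1, 12.1, 0.0, 10.9, 2.0, 0.0, 13.0, 10.0, 11.3, 5.2, 13.9.
Cumulative: 11.7, 27.8, 39.9, 39.9, 50.8, 52.8, 52.8, 65.8, 75.8, 87.1, 92.3, 106.2.
The total first reaches 63 DD on day 8.

day 8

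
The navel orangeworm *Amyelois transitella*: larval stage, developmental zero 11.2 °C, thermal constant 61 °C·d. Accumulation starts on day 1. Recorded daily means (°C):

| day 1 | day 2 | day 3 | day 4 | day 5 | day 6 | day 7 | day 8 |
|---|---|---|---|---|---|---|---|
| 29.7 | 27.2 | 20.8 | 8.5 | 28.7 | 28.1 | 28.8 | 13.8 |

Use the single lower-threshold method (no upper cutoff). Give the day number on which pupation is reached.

Daily DD above 11.2 °C: 18.5, 16.0, 9.6, 0.0, 17.5, 16.9, 17.6, 2.6.
Cumulative: 18.5, 34.5, 44.1, 44.1, 61.6, 78.5, 96.1, 98.7.
The total first reaches 61 DD on day 5.

day 5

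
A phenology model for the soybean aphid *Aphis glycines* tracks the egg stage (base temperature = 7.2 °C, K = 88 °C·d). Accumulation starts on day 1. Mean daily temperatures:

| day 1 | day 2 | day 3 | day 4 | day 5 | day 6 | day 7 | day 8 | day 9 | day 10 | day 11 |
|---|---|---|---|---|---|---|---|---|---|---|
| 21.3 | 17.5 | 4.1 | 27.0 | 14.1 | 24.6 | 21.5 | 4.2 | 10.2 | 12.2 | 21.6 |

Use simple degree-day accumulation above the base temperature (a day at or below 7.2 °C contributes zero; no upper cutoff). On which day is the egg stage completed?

Daily DD above 7.2 °C: 14.1, 10.3, 0.0, 19.8, 6.9, 17.4, 14.3, 0.0, 3.0, 5.0, 14.4.
Cumulative: 14.1, 24.4, 24.4, 44.2, 51.1, 68.5, 82.8, 82.8, 85.8, 90.8, 105.2.
The total first reaches 88 DD on day 10.

day 10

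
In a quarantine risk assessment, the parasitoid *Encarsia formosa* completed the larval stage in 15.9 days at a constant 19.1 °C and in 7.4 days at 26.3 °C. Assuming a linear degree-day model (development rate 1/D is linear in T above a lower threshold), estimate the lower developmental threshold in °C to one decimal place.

12.8 °C

Equal thermal constants: D₁(T₁ − T_b) = D₂(T₂ − T_b).
15.9·(19.1 − T_b) = 7.4·(26.3 − T_b)
T_b = (15.9·19.1 − 7.4·26.3) / (15.9 − 7.4) = 109.07 / 8.5 = 12.832 °C ≈ 12.8 °C.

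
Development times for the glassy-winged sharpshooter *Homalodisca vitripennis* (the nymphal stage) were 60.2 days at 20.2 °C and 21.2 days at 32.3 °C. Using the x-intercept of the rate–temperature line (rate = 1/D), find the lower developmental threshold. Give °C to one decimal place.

13.6 °C

Equal thermal constants: D₁(T₁ − T_b) = D₂(T₂ − T_b).
60.2·(20.2 − T_b) = 21.2·(32.3 − T_b)
T_b = (60.2·20.2 − 21.2·32.3) / (60.2 − 21.2) = 531.28 / 39.0 = 13.623 °C ≈ 13.6 °C.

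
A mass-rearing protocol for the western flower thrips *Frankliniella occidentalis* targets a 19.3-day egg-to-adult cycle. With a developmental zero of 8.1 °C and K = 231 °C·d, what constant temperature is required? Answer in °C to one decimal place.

Required daily accumulation = 231 / 19.3 = 11.969 DD/day.
T = T_base + 11.969 = 8.1 + 11.969 = 20.069 ≈ 20.1 °C.

20.1 °C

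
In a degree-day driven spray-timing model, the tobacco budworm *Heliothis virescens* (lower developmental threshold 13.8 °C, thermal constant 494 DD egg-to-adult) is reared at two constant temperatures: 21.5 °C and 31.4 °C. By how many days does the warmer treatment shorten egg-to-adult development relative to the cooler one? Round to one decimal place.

At 21.5 °C: 494 / (21.5 − 13.8) = 494 / 7.7 = 64.156 d.
At 31.4 °C: 494 / (31.4 − 13.8) = 494 / 17.6 = 28.068 d.
Difference = |64.156 − 28.068| = 36.088 ≈ 36.1 days.

36.1 days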